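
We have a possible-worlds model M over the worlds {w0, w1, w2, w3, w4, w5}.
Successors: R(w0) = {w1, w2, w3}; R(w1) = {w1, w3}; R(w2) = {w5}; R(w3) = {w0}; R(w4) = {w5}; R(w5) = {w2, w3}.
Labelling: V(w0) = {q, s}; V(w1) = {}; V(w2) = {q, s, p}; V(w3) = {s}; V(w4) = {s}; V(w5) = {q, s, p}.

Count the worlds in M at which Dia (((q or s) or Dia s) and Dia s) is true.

Recall that Dia ψ holds at a world iff ψ holds at some accessible world.
Let φ = Dia (((q or s) or Dia s) and Dia s). Evaluate φ at each world:
  w0 (successors {w1, w2, w3}): φ is true.
  w1 (successors {w1, w3}): φ is true.
  w2 (successors {w5}): φ is true.
  w3 (successors {w0}): φ is true.
  w4 (successors {w5}): φ is true.
  w5 (successors {w2, w3}): φ is true.
For instance, at w0:
  At w0: Dia (((q or s) or Dia s) and Dia s) requires ((q or s) or Dia s) and Dia s at some successor in {w1, w2, w3}.
    ((q or s) or Dia s) and Dia s holds at w1, so Dia (((q or s) or Dia s) and Dia s) is true at w0.
      At w1: (q or s) or Dia s is true, Dia s is true, so ((q or s) or Dia s) and Dia s is true.
Satisfying worlds: {w0, w1, w2, w3, w4, w5}

6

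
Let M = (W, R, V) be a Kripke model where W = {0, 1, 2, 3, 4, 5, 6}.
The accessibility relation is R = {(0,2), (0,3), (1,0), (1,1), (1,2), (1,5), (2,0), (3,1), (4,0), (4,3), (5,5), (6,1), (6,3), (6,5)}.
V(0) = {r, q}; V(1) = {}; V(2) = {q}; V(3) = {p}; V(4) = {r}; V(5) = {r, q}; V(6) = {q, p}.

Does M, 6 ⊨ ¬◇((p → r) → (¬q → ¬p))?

No

At 6: ◇((p → r) → (¬q → ¬p)) is true, so ¬◇((p → r) → (¬q → ¬p)) is false.
  At 6: ◇((p → r) → (¬q → ¬p)) requires (p → r) → (¬q → ¬p) at some successor in {1, 3, 5}.
    (p → r) → (¬q → ¬p) holds at 1, so ◇((p → r) → (¬q → ¬p)) is true at 6.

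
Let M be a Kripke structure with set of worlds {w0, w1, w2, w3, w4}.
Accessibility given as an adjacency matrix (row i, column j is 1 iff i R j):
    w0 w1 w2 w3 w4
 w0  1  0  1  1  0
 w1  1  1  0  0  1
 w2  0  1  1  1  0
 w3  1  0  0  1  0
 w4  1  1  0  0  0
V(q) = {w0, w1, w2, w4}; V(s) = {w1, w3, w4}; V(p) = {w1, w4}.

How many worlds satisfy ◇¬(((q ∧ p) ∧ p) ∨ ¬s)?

Recall that ◇ψ holds at a world iff ψ holds at some accessible world.
Let φ = ◇¬(((q ∧ p) ∧ p) ∨ ¬s). Evaluate φ at each world:
  w0 (successors {w0, w2, w3}): φ is true.
  w1 (successors {w0, w1, w4}): φ is false.
  w2 (successors {w1, w2, w3}): φ is true.
  w3 (successors {w0, w3}): φ is true.
  w4 (successors {w0, w1}): φ is false.
For instance, at w1:
  At w1: ◇¬(((q ∧ p) ∧ p) ∨ ¬s) requires ¬(((q ∧ p) ∧ p) ∨ ¬s) at some successor in {w0, w1, w4}.
    At w0: ¬(((q ∧ p) ∧ p) ∨ ¬s) is false.
    At w1: ¬(((q ∧ p) ∧ p) ∨ ¬s) is false.
    At w4: ¬(((q ∧ p) ∧ p) ∨ ¬s) is false.
  So ◇¬(((q ∧ p) ∧ p) ∨ ¬s) is false at w1.
Satisfying worlds: {w0, w2, w3}

3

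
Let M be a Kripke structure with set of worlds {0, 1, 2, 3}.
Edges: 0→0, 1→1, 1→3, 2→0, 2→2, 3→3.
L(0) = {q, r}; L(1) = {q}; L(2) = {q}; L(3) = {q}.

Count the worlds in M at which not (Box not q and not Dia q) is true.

Let φ = not (Box not q and not Dia q). Evaluate φ at each world:
  0 (successors {0}): φ is true.
  1 (successors {1, 3}): φ is true.
  2 (successors {0, 2}): φ is true.
  3 (successors {3}): φ is true.
For instance, at 3:
  At 3: Box not q and not Dia q is false, so not (Box not q and not Dia q) is true.
    At 3: Box not q is false, not Dia q is false, so Box not q and not Dia q is false.
      At 3: Box not q requires not q at every successor {3}.
        not q fails at 3, so Box not q is false at 3.
      At 3: Dia q is true, so not Dia q is false.
Satisfying worlds: {0, 1, 2, 3}

4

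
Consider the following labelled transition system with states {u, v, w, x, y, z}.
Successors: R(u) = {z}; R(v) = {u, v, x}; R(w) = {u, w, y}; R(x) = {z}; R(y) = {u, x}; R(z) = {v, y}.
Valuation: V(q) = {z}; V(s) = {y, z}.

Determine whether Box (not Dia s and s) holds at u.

No

At u: Box (not Dia s and s) requires not Dia s and s at every successor {z}.
  not Dia s and s fails at z, so Box (not Dia s and s) is false at u.
    At z: not Dia s is false, s is true, so not Dia s and s is false.
      At z: Dia s is true, so not Dia s is false.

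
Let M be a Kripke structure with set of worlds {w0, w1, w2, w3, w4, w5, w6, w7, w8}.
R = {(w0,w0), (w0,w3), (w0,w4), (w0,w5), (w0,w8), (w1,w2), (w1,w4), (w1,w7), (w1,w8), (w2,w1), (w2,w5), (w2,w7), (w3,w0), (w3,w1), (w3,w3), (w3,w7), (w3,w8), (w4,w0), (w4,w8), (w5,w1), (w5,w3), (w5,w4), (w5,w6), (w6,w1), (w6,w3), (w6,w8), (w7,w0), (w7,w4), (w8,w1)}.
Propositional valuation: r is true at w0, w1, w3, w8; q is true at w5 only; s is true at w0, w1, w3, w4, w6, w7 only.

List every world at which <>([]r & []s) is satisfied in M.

w0, w1, w3, w4, w6

Let φ = <>([]r & []s). Evaluate φ at each world:
  w0 (successors {w0, w3, w4, w5, w8}): φ is true.
  w1 (successors {w2, w4, w7, w8}): φ is true.
  w2 (successors {w1, w5, w7}): φ is false.
  w3 (successors {w0, w1, w3, w7, w8}): φ is true.
  w4 (successors {w0, w8}): φ is true.
  w5 (successors {w1, w3, w4, w6}): φ is false.
  w6 (successors {w1, w3, w8}): φ is true.
  w7 (successors {w0, w4}): φ is false.
  w8 (successors {w1}): φ is false.
For instance, at w2:
  At w2: <>([]r & []s) requires []r & []s at some successor in {w1, w5, w7}.
    At w1: []r & []s is false.
    At w5: []r & []s is false.
    At w7: []r & []s is false.
  So <>([]r & []s) is false at w2.
Satisfying worlds: {w0, w1, w3, w4, w6}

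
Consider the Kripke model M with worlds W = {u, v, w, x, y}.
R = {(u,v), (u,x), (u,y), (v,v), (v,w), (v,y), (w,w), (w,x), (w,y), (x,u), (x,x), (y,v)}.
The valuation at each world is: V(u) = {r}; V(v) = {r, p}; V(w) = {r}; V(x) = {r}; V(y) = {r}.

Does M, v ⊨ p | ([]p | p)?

Yes

At v: p is true, []p | p is true, so p | ([]p | p) is true.
  At v: []p is false, p is true, so []p | p is true.
    At v: []p requires p at every successor {v, w, y}.
      p fails at w, so []p is false at v.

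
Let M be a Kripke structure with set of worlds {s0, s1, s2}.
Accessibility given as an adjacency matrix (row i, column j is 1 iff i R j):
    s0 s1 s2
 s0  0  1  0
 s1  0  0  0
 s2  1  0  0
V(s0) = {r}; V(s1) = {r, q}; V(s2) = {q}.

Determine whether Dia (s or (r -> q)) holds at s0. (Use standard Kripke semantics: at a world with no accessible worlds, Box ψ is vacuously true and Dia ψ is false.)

Yes

Recall that Dia ψ holds at a world iff ψ holds at some accessible world.
At s0: Dia (s or (r -> q)) requires s or (r -> q) at some successor in {s1}.
  s or (r -> q) holds at s1, so Dia (s or (r -> q)) is true at s0.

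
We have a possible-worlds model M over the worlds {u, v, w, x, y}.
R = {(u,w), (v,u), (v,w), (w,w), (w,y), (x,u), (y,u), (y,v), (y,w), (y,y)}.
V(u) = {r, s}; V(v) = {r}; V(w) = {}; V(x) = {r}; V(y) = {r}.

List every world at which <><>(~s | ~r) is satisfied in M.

u, v, w, x, y

Let φ = <><>(~s | ~r). Evaluate φ at each world:
  u (successors {w}): φ is true.
  v (successors {u, w}): φ is true.
  w (successors {w, y}): φ is true.
  x (successors {u}): φ is true.
  y (successors {u, v, w, y}): φ is true.
For instance, at w:
  At w: <><>(~s | ~r) requires <>(~s | ~r) at some successor in {w, y}.
    <>(~s | ~r) holds at w, so <><>(~s | ~r) is true at w.
      At w: <>(~s | ~r) requires ~s | ~r at some successor in {w, y}.
        ~s | ~r holds at w, so <>(~s | ~r) is true at w.
Satisfying worlds: {u, v, w, x, y}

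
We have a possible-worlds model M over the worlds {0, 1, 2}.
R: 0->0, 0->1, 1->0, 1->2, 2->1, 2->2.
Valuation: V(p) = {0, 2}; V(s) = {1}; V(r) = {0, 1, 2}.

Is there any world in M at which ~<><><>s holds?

Let φ = ~<><><>s. Evaluate φ at each world:
  0 (successors {0, 1}): φ is false.
  1 (successors {0, 2}): φ is false.
  2 (successors {1, 2}): φ is false.
For instance, at 2:
  At 2: <><><>s is true, so ~<><><>s is false.
    At 2: <><><>s requires <><>s at some successor in {1, 2}.
      <><>s holds at 1, so <><><>s is true at 2.

No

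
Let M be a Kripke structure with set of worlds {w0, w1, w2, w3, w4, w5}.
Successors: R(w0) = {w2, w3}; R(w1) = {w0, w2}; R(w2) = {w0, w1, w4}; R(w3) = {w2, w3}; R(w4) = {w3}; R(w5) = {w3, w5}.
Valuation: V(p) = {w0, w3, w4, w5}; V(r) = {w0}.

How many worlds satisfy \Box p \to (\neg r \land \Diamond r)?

Let φ = \Box p \to (\neg r \land \Diamond r). Evaluate φ at each world:
  w0 (successors {w2, w3}): φ is true.
  w1 (successors {w0, w2}): φ is true.
  w2 (successors {w0, w1, w4}): φ is true.
  w3 (successors {w2, w3}): φ is true.
  w4 (successors {w3}): φ is false.
  w5 (successors {w3, w5}): φ is false.
For instance, at w2:
  At w2: \Box p is false, \neg r \land \Diamond r is true, so \Box p \to (\neg r \land \Diamond r) is true.
    At w2: \Box p requires p at every successor {w0, w1, w4}.
      p fails at w1, so \Box p is false at w2.
    At w2: \neg r is true, \Diamond r is true, so \neg r \land \Diamond r is true.
      At w2: \Diamond r requires r at some successor in {w0, w1, w4}.
        r holds at w0, so \Diamond r is true at w2.
Satisfying worlds: {w0, w1, w2, w3}

4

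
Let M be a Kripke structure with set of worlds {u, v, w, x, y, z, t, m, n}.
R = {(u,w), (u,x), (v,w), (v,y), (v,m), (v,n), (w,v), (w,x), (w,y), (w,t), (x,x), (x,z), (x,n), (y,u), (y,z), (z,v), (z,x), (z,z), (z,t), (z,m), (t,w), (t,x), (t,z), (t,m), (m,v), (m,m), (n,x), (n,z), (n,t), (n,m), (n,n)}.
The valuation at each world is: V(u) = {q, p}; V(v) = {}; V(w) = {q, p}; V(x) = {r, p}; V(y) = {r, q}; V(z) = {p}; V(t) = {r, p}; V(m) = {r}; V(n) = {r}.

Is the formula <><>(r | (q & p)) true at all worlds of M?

Yes

Let φ = <><>(r | (q & p)). Evaluate φ at each world:
  u (successors {w, x}): φ is true.
  v (successors {w, y, m, n}): φ is true.
  w (successors {v, x, y, t}): φ is true.
  x (successors {x, z, n}): φ is true.
  y (successors {u, z}): φ is true.
  z (successors {v, x, z, t, m}): φ is true.
  t (successors {w, x, z, m}): φ is true.
  m (successors {v, m}): φ is true.
  n (successors {x, z, t, m, n}): φ is true.
For instance, at x:
  At x: <><>(r | (q & p)) requires <>(r | (q & p)) at some successor in {x, z, n}.
    <>(r | (q & p)) holds at x, so <><>(r | (q & p)) is true at x.
      At x: <>(r | (q & p)) requires r | (q & p) at some successor in {x, z, n}.
        r | (q & p) holds at x, so <>(r | (q & p)) is true at x.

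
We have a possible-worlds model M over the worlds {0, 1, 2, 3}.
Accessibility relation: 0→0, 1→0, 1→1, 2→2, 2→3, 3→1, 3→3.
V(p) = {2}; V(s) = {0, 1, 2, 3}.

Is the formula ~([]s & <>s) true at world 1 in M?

At 1: []s & <>s is true, so ~([]s & <>s) is false.
  At 1: []s is true, <>s is true, so []s & <>s is true.
    At 1: []s requires s at every successor {0, 1}.
      At 0: s is true.
      At 1: s is true.
    So []s is true at 1.
    At 1: <>s requires s at some successor in {0, 1}.
      s holds at 0, so <>s is true at 1.

No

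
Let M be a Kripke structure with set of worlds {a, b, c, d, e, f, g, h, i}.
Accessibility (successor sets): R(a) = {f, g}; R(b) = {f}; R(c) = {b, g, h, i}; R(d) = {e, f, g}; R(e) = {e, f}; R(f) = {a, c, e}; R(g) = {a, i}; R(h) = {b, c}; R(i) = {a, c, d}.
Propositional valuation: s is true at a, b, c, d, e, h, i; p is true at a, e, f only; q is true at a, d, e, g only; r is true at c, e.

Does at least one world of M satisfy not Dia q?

Yes

Recall that Dia ψ holds at a world iff ψ holds at some accessible world.
Let φ = not Dia q. Evaluate φ at each world:
  a (successors {f, g}): φ is false.
  b (successors {f}): φ is true.
  c (successors {b, g, h, i}): φ is false.
  d (successors {e, f, g}): φ is false.
  e (successors {e, f}): φ is false.
  f (successors {a, c, e}): φ is false.
  g (successors {a, i}): φ is false.
  h (successors {b, c}): φ is true.
  i (successors {a, c, d}): φ is false.
Detail at b (witness):
  At b: Dia q is false, so not Dia q is true.
    At b: Dia q requires q at some successor in {f}.
      At f: q is false.
    So Dia q is false at b.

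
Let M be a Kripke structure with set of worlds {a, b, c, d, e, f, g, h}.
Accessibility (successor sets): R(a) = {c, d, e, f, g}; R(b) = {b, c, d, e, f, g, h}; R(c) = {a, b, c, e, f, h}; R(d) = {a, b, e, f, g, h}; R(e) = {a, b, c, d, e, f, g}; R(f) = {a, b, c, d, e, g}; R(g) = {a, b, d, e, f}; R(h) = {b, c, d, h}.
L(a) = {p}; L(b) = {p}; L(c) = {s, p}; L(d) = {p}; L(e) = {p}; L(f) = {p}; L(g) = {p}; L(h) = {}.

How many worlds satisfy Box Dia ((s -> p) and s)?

1

Let φ = Box Dia ((s -> p) and s). Evaluate φ at each world:
  a (successors {c, d, e, f, g}): φ is false.
  b (successors {b, c, d, e, f, g, h}): φ is false.
  c (successors {a, b, c, e, f, h}): φ is true.
  d (successors {a, b, e, f, g, h}): φ is false.
  e (successors {a, b, c, d, e, f, g}): φ is false.
  f (successors {a, b, c, d, e, g}): φ is false.
  g (successors {a, b, d, e, f}): φ is false.
  h (successors {b, c, d, h}): φ is false.
For instance, at c:
  At c: Box Dia ((s -> p) and s) requires Dia ((s -> p) and s) at every successor {a, b, c, e, f, h}.
    At a: Dia ((s -> p) and s) is true.
    At b: Dia ((s -> p) and s) is true.
    At c: Dia ((s -> p) and s) is true.
    At e: Dia ((s -> p) and s) is true.
    At f: Dia ((s -> p) and s) is true.
    At h: Dia ((s -> p) and s) is true.
  So Box Dia ((s -> p) and s) is true at c.
Satisfying worlds: {c}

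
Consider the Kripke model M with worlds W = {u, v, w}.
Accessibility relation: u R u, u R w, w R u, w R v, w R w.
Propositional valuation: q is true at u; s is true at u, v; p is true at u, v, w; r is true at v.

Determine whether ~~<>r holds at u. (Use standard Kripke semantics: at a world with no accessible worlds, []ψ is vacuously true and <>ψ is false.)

No

At u: ~<>r is true, so ~~<>r is false.
  At u: <>r is false, so ~<>r is true.
    At u: <>r requires r at some successor in {u, w}.
      At u: r is false.
      At w: r is false.
    So <>r is false at u.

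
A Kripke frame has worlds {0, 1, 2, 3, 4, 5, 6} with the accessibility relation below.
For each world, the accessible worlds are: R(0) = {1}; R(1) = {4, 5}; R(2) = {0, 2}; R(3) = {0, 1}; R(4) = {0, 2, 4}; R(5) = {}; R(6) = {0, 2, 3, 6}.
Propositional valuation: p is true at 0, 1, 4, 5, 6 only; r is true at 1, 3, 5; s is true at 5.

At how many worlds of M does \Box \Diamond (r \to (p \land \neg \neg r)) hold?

6

Recall that \Box ψ holds at a world iff ψ holds at every accessible world, and \Diamond ψ holds iff ψ holds at some accessible world.
Let φ = \Box \Diamond (r \to (p \land \neg \neg r)). Evaluate φ at each world:
  0 (successors {1}): φ is true.
  1 (successors {4, 5}): φ is false.
  2 (successors {0, 2}): φ is true.
  3 (successors {0, 1}): φ is true.
  4 (successors {0, 2, 4}): φ is true.
  5 (successors ∅): φ is true.
  6 (successors {0, 2, 3, 6}): φ is true.
For instance, at 3:
  At 3: \Box \Diamond (r \to (p \land \neg \neg r)) requires \Diamond (r \to (p \land \neg \neg r)) at every successor {0, 1}.
      At 0: \Diamond (r \to (p \land \neg \neg r)) requires r \to (p \land \neg \neg r) at some successor in {1}.
        r \to (p \land \neg \neg r) holds at 1, so \Diamond (r \to (p \land \neg \neg r)) is true at 0.
      At 1: \Diamond (r \to (p \land \neg \neg r)) requires r \to (p \land \neg \neg r) at some successor in {4, 5}.
        r \to (p \land \neg \neg r) holds at 4, so \Diamond (r \to (p \land \neg \neg r)) is true at 1.
  So \Box \Diamond (r \to (p \land \neg \neg r)) is true at 3.
Satisfying worlds: {0, 2, 3, 4, 5, 6}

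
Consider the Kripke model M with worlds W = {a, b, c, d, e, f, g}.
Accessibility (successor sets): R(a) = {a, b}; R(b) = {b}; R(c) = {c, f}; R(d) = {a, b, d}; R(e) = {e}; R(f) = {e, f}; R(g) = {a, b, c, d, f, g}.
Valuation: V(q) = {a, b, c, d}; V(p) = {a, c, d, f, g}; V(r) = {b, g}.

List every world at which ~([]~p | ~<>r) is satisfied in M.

Let φ = ~([]~p | ~<>r). Evaluate φ at each world:
  a (successors {a, b}): φ is true.
  b (successors {b}): φ is false.
  c (successors {c, f}): φ is false.
  d (successors {a, b, d}): φ is true.
  e (successors {e}): φ is false.
  f (successors {e, f}): φ is false.
  g (successors {a, b, c, d, f, g}): φ is true.
For instance, at b:
  At b: []~p | ~<>r is true, so ~([]~p | ~<>r) is false.
    At b: []~p is true, ~<>r is false, so []~p | ~<>r is true.
      At b: []~p requires ~p at every successor {b}.
        At b: ~p is true.
      So []~p is true at b.
      At b: <>r is true, so ~<>r is false.
Satisfying worlds: {a, d, g}

a, d, g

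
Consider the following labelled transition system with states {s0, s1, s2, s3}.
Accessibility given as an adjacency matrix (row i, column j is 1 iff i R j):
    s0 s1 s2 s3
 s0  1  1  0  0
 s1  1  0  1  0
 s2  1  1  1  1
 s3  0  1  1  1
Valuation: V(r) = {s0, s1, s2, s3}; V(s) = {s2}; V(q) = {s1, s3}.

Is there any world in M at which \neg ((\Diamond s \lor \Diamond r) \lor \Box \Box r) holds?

Let φ = \neg ((\Diamond s \lor \Diamond r) \lor \Box \Box r). Evaluate φ at each world:
  s0 (successors {s0, s1}): φ is false.
  s1 (successors {s0, s2}): φ is false.
  s2 (successors {s0, s1, s2, s3}): φ is false.
  s3 (successors {s1, s2, s3}): φ is false.
For instance, at s3:
  At s3: (\Diamond s \lor \Diamond r) \lor \Box \Box r is true, so \neg ((\Diamond s \lor \Diamond r) \lor \Box \Box r) is false.
    At s3: \Diamond s \lor \Diamond r is true, \Box \Box r is true, so (\Diamond s \lor \Diamond r) \lor \Box \Box r is true.
      At s3: \Diamond s is true, \Diamond r is true, so \Diamond s \lor \Diamond r is true.
      At s3: \Box \Box r requires \Box r at every successor {s1, s2, s3}.
        At s1: \Box r is true.
        At s2: \Box r is true.
        At s3: \Box r is true.
      So \Box \Box r is true at s3.

No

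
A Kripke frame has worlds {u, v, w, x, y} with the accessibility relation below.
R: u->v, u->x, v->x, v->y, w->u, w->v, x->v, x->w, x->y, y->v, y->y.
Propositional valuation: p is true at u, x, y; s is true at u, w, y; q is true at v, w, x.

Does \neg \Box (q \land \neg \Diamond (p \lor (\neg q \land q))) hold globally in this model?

Yes

Recall that \Box ψ holds at a world iff ψ holds at every accessible world, and \Diamond ψ holds iff ψ holds at some accessible world.
Let φ = \neg \Box (q \land \neg \Diamond (p \lor (\neg q \land q))). Evaluate φ at each world:
  u (successors {v, x}): φ is true.
  v (successors {x, y}): φ is true.
  w (successors {u, v}): φ is true.
  x (successors {v, w, y}): φ is true.
  y (successors {v, y}): φ is true.
For instance, at v:
  At v: \Box (q \land \neg \Diamond (p \lor (\neg q \land q))) is false, so \neg \Box (q \land \neg \Diamond (p \lor (\neg q \land q))) is true.
    At v: \Box (q \land \neg \Diamond (p \lor (\neg q \land q))) requires q \land \neg \Diamond (p \lor (\neg q \land q)) at every successor {x, y}.
      q \land \neg \Diamond (p \lor (\neg q \land q)) fails at x, so \Box (q \land \neg \Diamond (p \lor (\neg q \land q))) is false at v.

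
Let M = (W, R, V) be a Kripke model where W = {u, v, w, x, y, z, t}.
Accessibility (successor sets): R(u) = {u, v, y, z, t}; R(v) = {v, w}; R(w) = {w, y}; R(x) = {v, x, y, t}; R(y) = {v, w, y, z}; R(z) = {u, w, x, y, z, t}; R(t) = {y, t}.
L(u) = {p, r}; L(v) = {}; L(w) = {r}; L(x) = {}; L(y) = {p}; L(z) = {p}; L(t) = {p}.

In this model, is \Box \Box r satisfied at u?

No

Recall that \Box ψ holds at a world iff ψ holds at every accessible world, and \Diamond ψ holds iff ψ holds at some accessible world.
At u: \Box \Box r requires \Box r at every successor {u, v, y, z, t}.
  \Box r fails at u, so \Box \Box r is false at u.
    At u: \Box r requires r at every successor {u, v, y, z, t}.
      r fails at v, so \Box r is false at u.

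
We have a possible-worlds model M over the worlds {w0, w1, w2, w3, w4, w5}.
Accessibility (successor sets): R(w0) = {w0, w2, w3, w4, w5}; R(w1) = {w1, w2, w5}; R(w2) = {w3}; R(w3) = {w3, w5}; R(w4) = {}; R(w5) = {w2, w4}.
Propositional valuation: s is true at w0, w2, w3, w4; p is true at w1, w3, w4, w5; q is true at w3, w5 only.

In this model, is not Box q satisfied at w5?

Yes

Recall that Box ψ holds at a world iff ψ holds at every accessible world, and Dia ψ holds iff ψ holds at some accessible world.
At w5: Box q is false, so not Box q is true.
  At w5: Box q requires q at every successor {w2, w4}.
    q fails at w2, so Box q is false at w5.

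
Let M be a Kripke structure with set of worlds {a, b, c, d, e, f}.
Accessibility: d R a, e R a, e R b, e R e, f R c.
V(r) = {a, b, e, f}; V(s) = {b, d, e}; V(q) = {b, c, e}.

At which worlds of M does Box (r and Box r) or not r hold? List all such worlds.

Recall that Box ψ holds at a world iff ψ holds at every accessible world, and Dia ψ holds iff ψ holds at some accessible world.
Let φ = Box (r and Box r) or not r. Evaluate φ at each world:
  a (successors ∅): φ is true.
  b (successors ∅): φ is true.
  c (successors ∅): φ is true.
  d (successors {a}): φ is true.
  e (successors {a, b, e}): φ is true.
  f (successors {c}): φ is false.
For instance, at e:
  At e: Box (r and Box r) is true, not r is false, so Box (r and Box r) or not r is true.
    At e: Box (r and Box r) requires r and Box r at every successor {a, b, e}.
      At a: r and Box r is true.
      At b: r and Box r is true.
      At e: r and Box r is true.
    So Box (r and Box r) is true at e.
Satisfying worlds: {a, b, c, d, e}

a, b, c, d, e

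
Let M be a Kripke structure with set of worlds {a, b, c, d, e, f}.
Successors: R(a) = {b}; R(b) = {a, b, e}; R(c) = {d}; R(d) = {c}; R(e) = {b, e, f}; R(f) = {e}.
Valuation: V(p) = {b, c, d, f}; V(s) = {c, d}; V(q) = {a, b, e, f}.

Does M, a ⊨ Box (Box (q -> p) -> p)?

At a: Box (Box (q -> p) -> p) requires Box (q -> p) -> p at every successor {b}.
    At b: Box (q -> p) is false, p is true, so Box (q -> p) -> p is true.
      At b: Box (q -> p) requires q -> p at every successor {a, b, e}.
        q -> p fails at a, so Box (q -> p) is false at b.
So Box (Box (q -> p) -> p) is true at a.

Yes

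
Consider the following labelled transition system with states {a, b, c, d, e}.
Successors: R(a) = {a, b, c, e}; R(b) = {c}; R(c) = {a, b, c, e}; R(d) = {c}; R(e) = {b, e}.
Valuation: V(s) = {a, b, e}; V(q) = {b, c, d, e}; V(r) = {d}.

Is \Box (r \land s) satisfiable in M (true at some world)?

Let φ = \Box (r \land s). Evaluate φ at each world:
  a (successors {a, b, c, e}): φ is false.
  b (successors {c}): φ is false.
  c (successors {a, b, c, e}): φ is false.
  d (successors {c}): φ is false.
  e (successors {b, e}): φ is false.
For instance, at b:
  At b: \Box (r \land s) requires r \land s at every successor {c}.
    r \land s fails at c, so \Box (r \land s) is false at b.

No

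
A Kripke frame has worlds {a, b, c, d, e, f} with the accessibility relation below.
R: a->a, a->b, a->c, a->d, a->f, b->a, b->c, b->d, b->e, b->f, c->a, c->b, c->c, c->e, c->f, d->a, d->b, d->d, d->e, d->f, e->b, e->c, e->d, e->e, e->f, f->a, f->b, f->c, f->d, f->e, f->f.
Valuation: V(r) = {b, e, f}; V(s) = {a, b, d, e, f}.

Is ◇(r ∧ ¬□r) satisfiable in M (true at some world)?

Let φ = ◇(r ∧ ¬□r). Evaluate φ at each world:
  a (successors {a, b, c, d, f}): φ is true.
  b (successors {a, c, d, e, f}): φ is true.
  c (successors {a, b, c, e, f}): φ is true.
  d (successors {a, b, d, e, f}): φ is true.
  e (successors {b, c, d, e, f}): φ is true.
  f (successors {a, b, c, d, e, f}): φ is true.
Detail at a (witness):
  At a: ◇(r ∧ ¬□r) requires r ∧ ¬□r at some successor in {a, b, c, d, f}.
    r ∧ ¬□r holds at b, so ◇(r ∧ ¬□r) is true at a.
      At b: r is true, ¬□r is true, so r ∧ ¬□r is true.

Yes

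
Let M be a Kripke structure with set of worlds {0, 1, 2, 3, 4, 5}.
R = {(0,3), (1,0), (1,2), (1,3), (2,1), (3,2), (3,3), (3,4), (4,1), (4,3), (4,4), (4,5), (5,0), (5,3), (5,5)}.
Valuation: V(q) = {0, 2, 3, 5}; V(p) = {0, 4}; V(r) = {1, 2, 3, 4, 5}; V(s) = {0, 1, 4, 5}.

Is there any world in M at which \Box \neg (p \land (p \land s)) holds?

Let φ = \Box \neg (p \land (p \land s)). Evaluate φ at each world:
  0 (successors {3}): φ is true.
  1 (successors {0, 2, 3}): φ is false.
  2 (successors {1}): φ is true.
  3 (successors {2, 3, 4}): φ is false.
  4 (successors {1, 3, 4, 5}): φ is false.
  5 (successors {0, 3, 5}): φ is false.
Detail at 0 (witness):
  At 0: \Box \neg (p \land (p \land s)) requires \neg (p \land (p \land s)) at every successor {3}.
    At 3: \neg (p \land (p \land s)) is true.
  So \Box \neg (p \land (p \land s)) is true at 0.

Yes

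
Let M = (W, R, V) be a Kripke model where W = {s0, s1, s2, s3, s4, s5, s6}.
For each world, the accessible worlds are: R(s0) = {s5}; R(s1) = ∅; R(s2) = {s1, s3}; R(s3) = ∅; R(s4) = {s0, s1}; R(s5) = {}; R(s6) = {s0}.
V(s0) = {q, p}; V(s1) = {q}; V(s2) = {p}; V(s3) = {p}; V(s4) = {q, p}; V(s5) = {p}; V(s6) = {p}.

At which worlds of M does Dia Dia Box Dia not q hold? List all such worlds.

Let φ = Dia Dia Box Dia not q. Evaluate φ at each world:
  s0 (successors {s5}): φ is false.
  s1 (successors ∅): φ is false.
  s2 (successors {s1, s3}): φ is false.
  s3 (successors ∅): φ is false.
  s4 (successors {s0, s1}): φ is true.
  s5 (successors ∅): φ is false.
  s6 (successors {s0}): φ is true.
For instance, at s2:
  At s2: Dia Dia Box Dia not q requires Dia Box Dia not q at some successor in {s1, s3}.
    At s1: Dia Box Dia not q is false.
    At s3: Dia Box Dia not q is false.
  So Dia Dia Box Dia not q is false at s2.
Satisfying worlds: {s4, s6}

s4, s6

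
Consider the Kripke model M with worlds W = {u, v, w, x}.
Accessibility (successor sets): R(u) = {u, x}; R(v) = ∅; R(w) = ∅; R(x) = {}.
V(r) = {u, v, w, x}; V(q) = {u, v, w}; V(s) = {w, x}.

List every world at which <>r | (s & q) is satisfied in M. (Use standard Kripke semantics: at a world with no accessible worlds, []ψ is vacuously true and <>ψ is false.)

u, w

Let φ = <>r | (s & q). Evaluate φ at each world:
  u (successors {u, x}): φ is true.
  v (successors ∅): φ is false.
  w (successors ∅): φ is true.
  x (successors ∅): φ is false.
For instance, at u:
  At u: <>r is true, s & q is false, so <>r | (s & q) is true.
    At u: <>r requires r at some successor in {u, x}.
      r holds at u, so <>r is true at u.
Satisfying worlds: {u, w}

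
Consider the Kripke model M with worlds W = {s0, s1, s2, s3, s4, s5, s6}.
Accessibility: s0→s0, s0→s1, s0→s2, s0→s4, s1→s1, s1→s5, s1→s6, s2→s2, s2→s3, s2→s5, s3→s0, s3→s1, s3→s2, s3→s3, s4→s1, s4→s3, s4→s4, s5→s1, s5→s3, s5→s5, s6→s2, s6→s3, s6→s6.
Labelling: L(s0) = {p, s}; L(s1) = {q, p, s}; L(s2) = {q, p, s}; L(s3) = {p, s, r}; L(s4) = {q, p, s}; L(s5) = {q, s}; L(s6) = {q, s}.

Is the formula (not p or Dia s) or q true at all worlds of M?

Yes

Recall that Dia ψ holds at a world iff ψ holds at some accessible world.
Let φ = (not p or Dia s) or q. Evaluate φ at each world:
  s0 (successors {s0, s1, s2, s4}): φ is true.
  s1 (successors {s1, s5, s6}): φ is true.
  s2 (successors {s2, s3, s5}): φ is true.
  s3 (successors {s0, s1, s2, s3}): φ is true.
  s4 (successors {s1, s3, s4}): φ is true.
  s5 (successors {s1, s3, s5}): φ is true.
  s6 (successors {s2, s3, s6}): φ is true.
For instance, at s4:
  At s4: not p or Dia s is true, q is true, so (not p or Dia s) or q is true.
    At s4: not p is false, Dia s is true, so not p or Dia s is true.
      At s4: Dia s requires s at some successor in {s1, s3, s4}.
        s holds at s1, so Dia s is true at s4.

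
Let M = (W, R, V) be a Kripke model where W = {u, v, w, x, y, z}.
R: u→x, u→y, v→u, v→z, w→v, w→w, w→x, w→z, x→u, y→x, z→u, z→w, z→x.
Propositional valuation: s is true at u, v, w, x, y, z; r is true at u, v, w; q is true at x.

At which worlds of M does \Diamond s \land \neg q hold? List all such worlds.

Recall that \Diamond ψ holds at a world iff ψ holds at some accessible world.
Let φ = \Diamond s \land \neg q. Evaluate φ at each world:
  u (successors {x, y}): φ is true.
  v (successors {u, z}): φ is true.
  w (successors {v, w, x, z}): φ is true.
  x (successors {u}): φ is false.
  y (successors {x}): φ is true.
  z (successors {u, w, x}): φ is true.
For instance, at u:
  At u: \Diamond s is true, \neg q is true, so \Diamond s \land \neg q is true.
    At u: \Diamond s requires s at some successor in {x, y}.
      s holds at x, so \Diamond s is true at u.
Satisfying worlds: {u, v, w, y, z}

u, v, w, y, z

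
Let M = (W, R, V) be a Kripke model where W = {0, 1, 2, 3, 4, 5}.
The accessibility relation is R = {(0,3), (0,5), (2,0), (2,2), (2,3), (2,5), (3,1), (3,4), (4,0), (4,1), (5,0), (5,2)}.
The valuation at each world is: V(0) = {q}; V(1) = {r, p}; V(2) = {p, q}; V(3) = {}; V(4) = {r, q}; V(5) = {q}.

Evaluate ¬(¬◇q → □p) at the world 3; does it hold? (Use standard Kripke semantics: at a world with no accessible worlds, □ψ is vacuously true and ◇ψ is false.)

No

At 3: ¬◇q → □p is true, so ¬(¬◇q → □p) is false.
  At 3: ¬◇q is false, □p is false, so ¬◇q → □p is true.
    At 3: ◇q is true, so ¬◇q is false.
      At 3: ◇q requires q at some successor in {1, 4}.
        q holds at 4, so ◇q is true at 3.
    At 3: □p requires p at every successor {1, 4}.
      p fails at 4, so □p is false at 3.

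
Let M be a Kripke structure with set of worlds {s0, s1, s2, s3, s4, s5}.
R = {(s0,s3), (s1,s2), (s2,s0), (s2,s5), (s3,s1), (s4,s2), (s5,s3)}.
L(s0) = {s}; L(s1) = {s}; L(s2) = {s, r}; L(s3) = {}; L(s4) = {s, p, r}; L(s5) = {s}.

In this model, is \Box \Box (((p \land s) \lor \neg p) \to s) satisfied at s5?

Yes

Recall that \Box ψ holds at a world iff ψ holds at every accessible world, and \Diamond ψ holds iff ψ holds at some accessible world.
At s5: \Box \Box (((p \land s) \lor \neg p) \to s) requires \Box (((p \land s) \lor \neg p) \to s) at every successor {s3}.
    At s3: \Box (((p \land s) \lor \neg p) \to s) requires ((p \land s) \lor \neg p) \to s at every successor {s1}.
      At s1: ((p \land s) \lor \neg p) \to s is true.
    So \Box (((p \land s) \lor \neg p) \to s) is true at s3.
So \Box \Box (((p \land s) \lor \neg p) \to s) is true at s5.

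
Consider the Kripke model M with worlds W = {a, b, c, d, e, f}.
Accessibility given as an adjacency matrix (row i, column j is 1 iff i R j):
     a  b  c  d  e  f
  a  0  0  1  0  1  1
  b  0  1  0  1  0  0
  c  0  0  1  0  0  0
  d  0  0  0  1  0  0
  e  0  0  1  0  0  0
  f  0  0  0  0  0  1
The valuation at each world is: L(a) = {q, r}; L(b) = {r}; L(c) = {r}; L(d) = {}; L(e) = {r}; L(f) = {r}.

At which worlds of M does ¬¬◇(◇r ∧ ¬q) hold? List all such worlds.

a, b, c, e, f

Let φ = ¬¬◇(◇r ∧ ¬q). Evaluate φ at each world:
  a (successors {c, e, f}): φ is true.
  b (successors {b, d}): φ is true.
  c (successors {c}): φ is true.
  d (successors {d}): φ is false.
  e (successors {c}): φ is true.
  f (successors {f}): φ is true.
For instance, at c:
  At c: ¬◇(◇r ∧ ¬q) is false, so ¬¬◇(◇r ∧ ¬q) is true.
    At c: ◇(◇r ∧ ¬q) is true, so ¬◇(◇r ∧ ¬q) is false.
      At c: ◇(◇r ∧ ¬q) requires ◇r ∧ ¬q at some successor in {c}.
        ◇r ∧ ¬q holds at c, so ◇(◇r ∧ ¬q) is true at c.
Satisfying worlds: {a, b, c, e, f}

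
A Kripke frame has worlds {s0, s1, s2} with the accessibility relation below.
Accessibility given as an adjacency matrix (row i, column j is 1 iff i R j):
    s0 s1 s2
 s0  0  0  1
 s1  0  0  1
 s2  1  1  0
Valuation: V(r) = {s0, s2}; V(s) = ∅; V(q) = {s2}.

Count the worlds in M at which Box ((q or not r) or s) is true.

2

Recall that Box ψ holds at a world iff ψ holds at every accessible world, and Dia ψ holds iff ψ holds at some accessible world.
Let φ = Box ((q or not r) or s). Evaluate φ at each world:
  s0 (successors {s2}): φ is true.
  s1 (successors {s2}): φ is true.
  s2 (successors {s0, s1}): φ is false.
For instance, at s1:
  At s1: Box ((q or not r) or s) requires (q or not r) or s at every successor {s2}.
    At s2: (q or not r) or s is true.
  So Box ((q or not r) or s) is true at s1.
Satisfying worlds: {s0, s1}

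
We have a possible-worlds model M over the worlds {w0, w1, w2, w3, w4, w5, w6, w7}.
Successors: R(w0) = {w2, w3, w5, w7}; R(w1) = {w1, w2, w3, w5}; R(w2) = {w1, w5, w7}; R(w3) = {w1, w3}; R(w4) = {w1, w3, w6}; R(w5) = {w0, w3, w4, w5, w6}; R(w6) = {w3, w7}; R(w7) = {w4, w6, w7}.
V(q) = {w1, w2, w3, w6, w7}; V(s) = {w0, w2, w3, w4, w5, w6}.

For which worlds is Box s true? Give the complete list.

w5

Let φ = Box s. Evaluate φ at each world:
  w0 (successors {w2, w3, w5, w7}): φ is false.
  w1 (successors {w1, w2, w3, w5}): φ is false.
  w2 (successors {w1, w5, w7}): φ is false.
  w3 (successors {w1, w3}): φ is false.
  w4 (successors {w1, w3, w6}): φ is false.
  w5 (successors {w0, w3, w4, w5, w6}): φ is true.
  w6 (successors {w3, w7}): φ is false.
  w7 (successors {w4, w6, w7}): φ is false.
For instance, at w6:
  At w6: Box s requires s at every successor {w3, w7}.
    s fails at w7, so Box s is false at w6.
Satisfying worlds: {w5}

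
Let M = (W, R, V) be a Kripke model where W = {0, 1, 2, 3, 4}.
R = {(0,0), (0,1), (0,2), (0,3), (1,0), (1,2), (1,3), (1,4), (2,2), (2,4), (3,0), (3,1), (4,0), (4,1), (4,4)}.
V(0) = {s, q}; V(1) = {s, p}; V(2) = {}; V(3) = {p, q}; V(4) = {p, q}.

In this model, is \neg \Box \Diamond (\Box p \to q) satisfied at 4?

Recall that \Box ψ holds at a world iff ψ holds at every accessible world, and \Diamond ψ holds iff ψ holds at some accessible world.
At 4: \Box \Diamond (\Box p \to q) is true, so \neg \Box \Diamond (\Box p \to q) is false.
  At 4: \Box \Diamond (\Box p \to q) requires \Diamond (\Box p \to q) at every successor {0, 1, 4}.
      At 0: \Diamond (\Box p \to q) requires \Box p \to q at some successor in {0, 1, 2, 3}.
        \Box p \to q holds at 0, so \Diamond (\Box p \to q) is true at 0.
      At 1: \Diamond (\Box p \to q) requires \Box p \to q at some successor in {0, 2, 3, 4}.
        \Box p \to q holds at 0, so \Diamond (\Box p \to q) is true at 1.
      At 4: \Diamond (\Box p \to q) requires \Box p \to q at some successor in {0, 1, 4}.
        \Box p \to q holds at 0, so \Diamond (\Box p \to q) is true at 4.
  So \Box \Diamond (\Box p \to q) is true at 4.

No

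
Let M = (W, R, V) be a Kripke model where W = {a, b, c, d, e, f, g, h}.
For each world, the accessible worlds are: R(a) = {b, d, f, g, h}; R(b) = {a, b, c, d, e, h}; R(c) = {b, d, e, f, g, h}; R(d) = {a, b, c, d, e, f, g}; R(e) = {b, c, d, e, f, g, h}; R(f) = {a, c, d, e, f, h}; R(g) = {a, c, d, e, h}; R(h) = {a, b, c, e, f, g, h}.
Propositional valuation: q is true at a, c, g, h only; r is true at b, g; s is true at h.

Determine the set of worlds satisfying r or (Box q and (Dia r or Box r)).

b, g

Let φ = r or (Box q and (Dia r or Box r)). Evaluate φ at each world:
  a (successors {b, d, f, g, h}): φ is false.
  b (successors {a, b, c, d, e, h}): φ is true.
  c (successors {b, d, e, f, g, h}): φ is false.
  d (successors {a, b, c, d, e, f, g}): φ is false.
  e (successors {b, c, d, e, f, g, h}): φ is false.
  f (successors {a, c, d, e, f, h}): φ is false.
  g (successors {a, c, d, e, h}): φ is true.
  h (successors {a, b, c, e, f, g, h}): φ is false.
For instance, at f:
  At f: r is false, Box q and (Dia r or Box r) is false, so r or (Box q and (Dia r or Box r)) is false.
    At f: Box q is false, Dia r or Box r is false, so Box q and (Dia r or Box r) is false.
      At f: Box q requires q at every successor {a, c, d, e, f, h}.
        q fails at d, so Box q is false at f.
      At f: Dia r is false, Box r is false, so Dia r or Box r is false.
Satisfying worlds: {b, g}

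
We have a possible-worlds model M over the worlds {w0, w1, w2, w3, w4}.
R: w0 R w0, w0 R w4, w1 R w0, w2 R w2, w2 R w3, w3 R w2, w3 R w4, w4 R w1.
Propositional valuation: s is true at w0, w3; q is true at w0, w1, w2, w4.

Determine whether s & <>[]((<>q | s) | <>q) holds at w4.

No

At w4: s is false, <>[]((<>q | s) | <>q) is true, so s & <>[]((<>q | s) | <>q) is false.
  At w4: <>[]((<>q | s) | <>q) requires []((<>q | s) | <>q) at some successor in {w1}.
    []((<>q | s) | <>q) holds at w1, so <>[]((<>q | s) | <>q) is true at w4.
      At w1: []((<>q | s) | <>q) requires (<>q | s) | <>q at every successor {w0}.
        At w0: (<>q | s) | <>q is true.
      So []((<>q | s) | <>q) is true at w1.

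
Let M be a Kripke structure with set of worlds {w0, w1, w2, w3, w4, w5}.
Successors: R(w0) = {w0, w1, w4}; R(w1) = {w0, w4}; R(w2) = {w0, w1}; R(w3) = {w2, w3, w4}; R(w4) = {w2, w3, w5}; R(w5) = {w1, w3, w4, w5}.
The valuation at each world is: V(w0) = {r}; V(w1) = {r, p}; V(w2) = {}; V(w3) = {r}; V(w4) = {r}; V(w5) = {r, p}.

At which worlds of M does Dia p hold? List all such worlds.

Recall that Dia ψ holds at a world iff ψ holds at some accessible world.
Let φ = Dia p. Evaluate φ at each world:
  w0 (successors {w0, w1, w4}): φ is true.
  w1 (successors {w0, w4}): φ is false.
  w2 (successors {w0, w1}): φ is true.
  w3 (successors {w2, w3, w4}): φ is false.
  w4 (successors {w2, w3, w5}): φ is true.
  w5 (successors {w1, w3, w4, w5}): φ is true.
For instance, at w3:
  At w3: Dia p requires p at some successor in {w2, w3, w4}.
    At w2: p is false.
    At w3: p is false.
    At w4: p is false.
  So Dia p is false at w3.
Satisfying worlds: {w0, w2, w4, w5}

w0, w2, w4, w5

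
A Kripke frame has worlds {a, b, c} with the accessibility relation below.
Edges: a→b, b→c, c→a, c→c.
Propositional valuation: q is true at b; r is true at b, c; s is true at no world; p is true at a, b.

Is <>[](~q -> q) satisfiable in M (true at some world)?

Let φ = <>[](~q -> q). Evaluate φ at each world:
  a (successors {b}): φ is false.
  b (successors {c}): φ is false.
  c (successors {a, c}): φ is true.
Detail at c (witness):
  At c: <>[](~q -> q) requires [](~q -> q) at some successor in {a, c}.
    [](~q -> q) holds at a, so <>[](~q -> q) is true at c.
      At a: [](~q -> q) requires ~q -> q at every successor {b}.
        At b: ~q -> q is true.
      So [](~q -> q) is true at a.

Yes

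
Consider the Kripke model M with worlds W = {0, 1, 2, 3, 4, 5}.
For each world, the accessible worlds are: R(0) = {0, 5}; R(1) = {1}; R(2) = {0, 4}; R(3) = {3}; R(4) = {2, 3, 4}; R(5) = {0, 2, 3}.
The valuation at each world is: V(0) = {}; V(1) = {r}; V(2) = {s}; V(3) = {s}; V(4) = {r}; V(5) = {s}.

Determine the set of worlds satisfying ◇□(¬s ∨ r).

Let φ = ◇□(¬s ∨ r). Evaluate φ at each world:
  0 (successors {0, 5}): φ is false.
  1 (successors {1}): φ is true.
  2 (successors {0, 4}): φ is false.
  3 (successors {3}): φ is false.
  4 (successors {2, 3, 4}): φ is true.
  5 (successors {0, 2, 3}): φ is true.
For instance, at 4:
  At 4: ◇□(¬s ∨ r) requires □(¬s ∨ r) at some successor in {2, 3, 4}.
    □(¬s ∨ r) holds at 2, so ◇□(¬s ∨ r) is true at 4.
      At 2: □(¬s ∨ r) requires ¬s ∨ r at every successor {0, 4}.
        At 0: ¬s ∨ r is true.
        At 4: ¬s ∨ r is true.
      So □(¬s ∨ r) is true at 2.
Satisfying worlds: {1, 4, 5}

1, 4, 5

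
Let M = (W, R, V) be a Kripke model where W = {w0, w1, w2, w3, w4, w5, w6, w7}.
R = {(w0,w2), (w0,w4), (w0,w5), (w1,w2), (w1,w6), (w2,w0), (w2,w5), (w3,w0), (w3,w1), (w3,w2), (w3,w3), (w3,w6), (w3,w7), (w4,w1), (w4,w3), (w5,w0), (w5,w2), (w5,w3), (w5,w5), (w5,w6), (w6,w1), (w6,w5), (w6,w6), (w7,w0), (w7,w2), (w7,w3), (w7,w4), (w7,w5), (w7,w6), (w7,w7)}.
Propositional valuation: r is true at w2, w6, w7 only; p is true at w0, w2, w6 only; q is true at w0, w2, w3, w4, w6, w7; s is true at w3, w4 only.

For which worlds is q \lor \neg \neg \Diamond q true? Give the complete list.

w0, w1, w2, w3, w4, w5, w6, w7

Recall that \Diamond ψ holds at a world iff ψ holds at some accessible world.
Let φ = q \lor \neg \neg \Diamond q. Evaluate φ at each world:
  w0 (successors {w2, w4, w5}): φ is true.
  w1 (successors {w2, w6}): φ is true.
  w2 (successors {w0, w5}): φ is true.
  w3 (successors {w0, w1, w2, w3, w6, w7}): φ is true.
  w4 (successors {w1, w3}): φ is true.
  w5 (successors {w0, w2, w3, w5, w6}): φ is true.
  w6 (successors {w1, w5, w6}): φ is true.
  w7 (successors {w0, w2, w3, w4, w5, w6, w7}): φ is true.
For instance, at w4:
  At w4: q is true, \neg \neg \Diamond q is true, so q \lor \neg \neg \Diamond q is true.
    At w4: \neg \Diamond q is false, so \neg \neg \Diamond q is true.
      At w4: \Diamond q is true, so \neg \Diamond q is false.
Satisfying worlds: {w0, w1, w2, w3, w4, w5, w6, w7}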